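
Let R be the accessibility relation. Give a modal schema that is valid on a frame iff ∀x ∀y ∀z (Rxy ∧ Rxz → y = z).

The condition is partial functionality. The CD schema ◇s → □s defines it.

◇s → □s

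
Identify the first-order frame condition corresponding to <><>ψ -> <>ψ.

transitivity: forall x forall y forall z (Rxy & Ryz -> Rxz)

This schema is equivalent to the 4 axiom □ψ → □□ψ.
Its frame correspondent is transitivity — forall x forall y forall z (Rxy & Ryz -> Rxz).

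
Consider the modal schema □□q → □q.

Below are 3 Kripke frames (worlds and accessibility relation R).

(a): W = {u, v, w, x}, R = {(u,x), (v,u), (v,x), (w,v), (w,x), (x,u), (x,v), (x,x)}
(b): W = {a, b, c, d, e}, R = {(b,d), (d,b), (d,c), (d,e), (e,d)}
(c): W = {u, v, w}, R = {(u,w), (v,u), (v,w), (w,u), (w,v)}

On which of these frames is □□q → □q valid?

The schema corresponds to density: ∀x ∀y (Rxy → ∃z (Rxz ∧ Rzy)).
(a): satisfies the condition.
(b): fails — Rdc but no z with Rdz and Rzc.
(c): fails — Ruw but no z with Ruz and Rzw.
Valid on: (a).

(a)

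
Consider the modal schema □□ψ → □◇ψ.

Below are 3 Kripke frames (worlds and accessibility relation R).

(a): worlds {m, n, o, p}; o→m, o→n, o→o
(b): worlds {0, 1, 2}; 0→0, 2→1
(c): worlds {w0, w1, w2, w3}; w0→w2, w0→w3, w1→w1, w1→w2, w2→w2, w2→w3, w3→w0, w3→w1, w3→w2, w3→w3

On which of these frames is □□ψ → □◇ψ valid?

(c)

This is the axiom for a generalized confluence (Geach) condition; its first-order frame correspondent is ∀x ∀z (xRz → ∃w (xR²w ∧ zRw)).
(a): fails — oRm but no w with oR²w and mRw.
(b): fails — 2R1 but no w with 2R²w and 1Rw.
(c): satisfies the condition.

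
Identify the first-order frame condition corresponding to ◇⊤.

This is a form of the D axiom.
Its frame correspondent is seriality — ∀x ∃y Rxy.

seriality: ∀x ∃y Rxy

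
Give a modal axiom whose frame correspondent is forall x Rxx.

□p → p

This is reflexivity; the standard corresponding axiom is T: □p → p.
Suppose □p→p is valid. At any x set V(p)={w : Rxw}. Then □p holds at x, so p holds at x, i.e. Rxx.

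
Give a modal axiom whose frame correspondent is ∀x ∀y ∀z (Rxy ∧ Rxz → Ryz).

The condition is the Euclidean property. The 5 schema ◇s → □◇s defines it.

◇s → □◇s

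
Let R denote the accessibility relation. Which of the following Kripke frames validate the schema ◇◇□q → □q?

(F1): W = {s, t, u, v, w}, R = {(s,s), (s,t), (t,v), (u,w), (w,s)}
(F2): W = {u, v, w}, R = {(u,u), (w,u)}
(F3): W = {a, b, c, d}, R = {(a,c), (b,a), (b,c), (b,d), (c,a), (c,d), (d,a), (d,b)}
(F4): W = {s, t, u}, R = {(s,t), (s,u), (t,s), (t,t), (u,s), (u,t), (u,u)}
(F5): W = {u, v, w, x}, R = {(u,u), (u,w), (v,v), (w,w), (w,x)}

(F2)

The schema corresponds to a generalized confluence (Geach) condition: ∀x ∀y ∀z ((xR²y ∧ xRz) → ∃w (yRw ∧ z = w)).
(F1): fails — sR²t, sRs but no w* with tRw* and s=w*.
(F2): holds.
(F3): fails — aR²d, aRc but no w with dRw and c=w.
(F4): fails — sR²t, sRu but no w with tRw and u=w.
(F5): fails — uR²w, uRu but no t with wRt and u=t.
Valid on: (F2).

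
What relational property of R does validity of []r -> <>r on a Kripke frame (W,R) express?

This schema is the D axiom.
It corresponds to seriality: forall x exists y Rxy.

seriality: forall x exists y Rxy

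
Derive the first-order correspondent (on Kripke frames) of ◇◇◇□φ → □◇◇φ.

This is a Sahlqvist (Geach-type) schema ◇^3□^1φ → □^1◇^2φ.
First-order correspondent: ∀x ∀y ∀z ((xR³y ∧ xRz) → ∃w (yRw ∧ zR²w)).

∀x ∀y ∀z ((xR³y ∧ xRz) → ∃w (yRw ∧ zR²w))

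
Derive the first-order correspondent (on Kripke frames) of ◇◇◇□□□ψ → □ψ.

This is a Sahlqvist (Geach-type) schema ◇^3□^3ψ → □^1◇^0ψ.
Minimal-valuation argument: fix x; take any y with xR^3y and any z with xR^1z. Set V(ψ) to the set of worlds R-reachable from y in exactly 3 steps. Then □^3ψ holds at y, so the antecedent holds at x; validity forces ◇^0ψ at z, giving a w with zR^0w and yR^3w.
First-order correspondent: ∀x ∀y ∀z ((xR³y ∧ xRz) → ∃w (yR³w ∧ z = w)).

∀x ∀y ∀z ((xR³y ∧ xRz) → ∃w (yR³w ∧ z = w))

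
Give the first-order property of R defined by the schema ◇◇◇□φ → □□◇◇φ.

∀x ∀y ∀z ((xR³y ∧ xR²z) → ∃w (yRw ∧ zR²w))

This is a Sahlqvist (Geach-type) schema ◇^3□^1φ → □^2◇^2φ.
Minimal-valuation argument: fix x; take any y with xR^3y and any z with xR^2z. Set V(φ) to the set of worlds R-reachable from y in exactly 1 step. Then □^1φ holds at y, so the antecedent holds at x; validity forces ◇^2φ at z, giving a w with zR^2w and yR^1w.
First-order correspondent: ∀x ∀y ∀z ((xR³y ∧ xR²z) → ∃w (yRw ∧ zR²w)).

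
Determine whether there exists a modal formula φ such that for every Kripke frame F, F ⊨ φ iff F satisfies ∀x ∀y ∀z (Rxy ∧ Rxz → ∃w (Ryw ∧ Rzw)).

Yes — defined by ◇□q → □◇q

This is a Sahlqvist condition; the .2 axiom ◇□q → □◇q defines it.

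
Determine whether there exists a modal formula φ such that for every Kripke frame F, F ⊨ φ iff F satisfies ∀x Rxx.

The condition is reflexivity. A defining modal formula is □p → p.
Suppose □p→p is valid. At any x set V(p)={w : Rxw}. Then □p holds at x, so p holds at x, i.e. Rxx.

Yes, by □p → p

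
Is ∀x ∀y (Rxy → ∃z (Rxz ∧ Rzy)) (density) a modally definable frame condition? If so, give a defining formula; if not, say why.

Yes, by □□r → □r

The condition is density. A defining modal formula is □□r → □r.
Suppose □□r→□r is valid. Take Rxy and set V(r)={w : xR²w}. Then □□r at x, so □r at x, so r at y, i.e. ∃z(Rxz∧Rzy).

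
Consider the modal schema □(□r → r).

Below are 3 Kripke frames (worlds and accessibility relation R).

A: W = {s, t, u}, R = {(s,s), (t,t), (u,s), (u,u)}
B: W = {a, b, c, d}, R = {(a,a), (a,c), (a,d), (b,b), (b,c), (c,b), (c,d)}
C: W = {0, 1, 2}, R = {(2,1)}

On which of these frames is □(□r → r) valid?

This is the axiom for shift-reflexivity; its first-order frame correspondent is ∀x ∀y (Rxy → Ryy).
A: satisfies the condition.
B: fails — Rbc but not Rcc.
C: fails — R21 but not R11.
Valid on: A.

A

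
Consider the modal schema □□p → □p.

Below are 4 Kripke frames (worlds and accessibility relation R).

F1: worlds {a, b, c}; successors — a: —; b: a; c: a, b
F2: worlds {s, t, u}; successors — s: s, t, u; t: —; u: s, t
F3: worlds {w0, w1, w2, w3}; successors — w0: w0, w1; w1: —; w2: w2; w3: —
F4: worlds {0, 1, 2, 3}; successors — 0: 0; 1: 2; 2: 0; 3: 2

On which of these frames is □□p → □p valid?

F2, F3

Frame correspondent (Sahlqvist): ∀x ∀y (Rxy → ∃z (Rxz ∧ Rzy)) — i.e. density.
F1: fails — Rba but no z with Rbz and Rza.
F2: ✓.
F3: ✓.
F4: fails — R12 but no z with R1z and Rz2.
Valid on: F2, F3.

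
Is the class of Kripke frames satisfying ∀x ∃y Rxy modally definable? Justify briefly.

Definable; □r → ◇r defines it

Yes: it is seriality, defined by the D schema □r → ◇r.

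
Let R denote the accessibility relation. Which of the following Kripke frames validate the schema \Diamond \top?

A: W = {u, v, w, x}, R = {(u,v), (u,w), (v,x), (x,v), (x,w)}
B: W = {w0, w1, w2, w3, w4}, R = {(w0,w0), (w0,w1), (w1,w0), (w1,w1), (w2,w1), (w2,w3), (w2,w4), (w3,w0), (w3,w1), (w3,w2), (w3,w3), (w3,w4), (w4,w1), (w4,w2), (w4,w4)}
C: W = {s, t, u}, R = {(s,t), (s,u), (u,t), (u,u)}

B

The schema corresponds to seriality: \forall x \exists y Rxy.
A: fails — world w has no successor.
B: holds.
C: fails — world t has no successor.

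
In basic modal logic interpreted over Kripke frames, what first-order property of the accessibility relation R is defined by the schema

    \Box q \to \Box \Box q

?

Suppose □q→□□q is valid. Take Rxy, Ryz and set V(q)={w : Rxw}. Then □q at x, so □□q at x, so □q at y, so q at z, i.e. Rxz.
The converse is a direct semantic check.
So the correspondent is transitivity.

transitivity: \forall x \forall y \forall z (Rxy \wedge Ryz \to Rxz)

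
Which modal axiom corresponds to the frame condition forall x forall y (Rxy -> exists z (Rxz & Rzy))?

A defining formula is □□q → □q (the C4 axiom).
Suppose □□q→□q is valid. Take Rxy and set V(q)={w : xR²w}. Then □□q at x, so □q at x, so q at y, i.e. ∃z(Rxz∧Rzy).

□□q → □q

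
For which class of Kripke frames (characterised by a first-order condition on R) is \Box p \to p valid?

Suppose □p→p is valid. At any x set V(p)={w : Rxw}. Then □p holds at x, so p holds at x, i.e. Rxx.

reflexivity: \forall x Rxx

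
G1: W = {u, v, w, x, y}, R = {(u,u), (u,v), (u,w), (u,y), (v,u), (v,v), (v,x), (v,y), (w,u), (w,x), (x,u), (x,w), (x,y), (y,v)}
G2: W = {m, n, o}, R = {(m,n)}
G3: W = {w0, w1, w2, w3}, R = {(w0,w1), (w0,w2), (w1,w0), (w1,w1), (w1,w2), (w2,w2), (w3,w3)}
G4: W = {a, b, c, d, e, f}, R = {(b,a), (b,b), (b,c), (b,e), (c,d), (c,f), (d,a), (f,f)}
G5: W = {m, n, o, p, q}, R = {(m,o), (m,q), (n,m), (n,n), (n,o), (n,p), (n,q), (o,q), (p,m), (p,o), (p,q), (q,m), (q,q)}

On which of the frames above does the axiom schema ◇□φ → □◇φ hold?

G3, G5

Frame correspondent (Sahlqvist): ∀x ∀y ∀z (Rxy ∧ Rxz → ∃w (Ryw ∧ Rzw)) — i.e. convergence.
G1: fails — Ruw and Ruy but w and y have no common successor.
G2: fails — Rmn and Rmn but n and n have no common successor.
G3: ✓.
G4: fails — Rbc and Rbb but c and b have no common successor.
G5: ✓.
Valid on: G3, G5.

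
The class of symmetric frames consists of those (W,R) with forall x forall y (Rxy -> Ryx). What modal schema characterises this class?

q → □◇q

A defining formula is q → □◇q (the B axiom).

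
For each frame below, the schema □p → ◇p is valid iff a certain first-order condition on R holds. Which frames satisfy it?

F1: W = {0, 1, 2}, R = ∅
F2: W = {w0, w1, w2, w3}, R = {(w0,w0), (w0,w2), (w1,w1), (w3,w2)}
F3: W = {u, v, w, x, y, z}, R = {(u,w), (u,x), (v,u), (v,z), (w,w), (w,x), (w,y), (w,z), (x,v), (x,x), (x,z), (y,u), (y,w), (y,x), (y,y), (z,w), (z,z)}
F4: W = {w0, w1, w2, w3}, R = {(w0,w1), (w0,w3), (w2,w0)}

This is the axiom for seriality; its first-order frame correspondent is ∀x ∃y Rxy.
F1: fails — world 0 has no successor.
F2: fails — world w2 has no successor.
F3: holds.
F4: fails — world w1 has no successor.
Valid on: F3.

F3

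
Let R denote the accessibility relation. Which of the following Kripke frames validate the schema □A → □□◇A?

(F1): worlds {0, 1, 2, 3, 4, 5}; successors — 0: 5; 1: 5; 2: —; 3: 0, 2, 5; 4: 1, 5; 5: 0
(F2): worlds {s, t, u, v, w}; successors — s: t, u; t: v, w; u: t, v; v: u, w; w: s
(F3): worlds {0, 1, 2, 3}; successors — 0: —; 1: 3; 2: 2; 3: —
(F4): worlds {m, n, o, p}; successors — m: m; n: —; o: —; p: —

(F3), (F4)

This is the axiom for a generalized confluence (Geach) condition; its first-order frame correspondent is ∀x ∀z (xR²z → ∃w (xRw ∧ zRw)).
(F1): fails — 4R²5 but no w with 4Rw and 5Rw.
(F2): fails — sR²t but no w* with sRw* and tRw*.
(F3): satisfies the condition.
(F4): satisfies the condition.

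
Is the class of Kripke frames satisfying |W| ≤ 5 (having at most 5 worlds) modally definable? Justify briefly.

Not definable by any modal formula

Modal frame validity is preserved under disjoint unions.
Any modal formula valid on each of 6 disjoint one-world frames is valid on their disjoint union (validity is preserved under disjoint unions). Each one-world frame has |W|=1≤5, but the union has |W|=6.
So the class is not modally definable.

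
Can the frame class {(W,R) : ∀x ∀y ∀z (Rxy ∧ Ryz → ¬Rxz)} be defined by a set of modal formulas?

Not definable by any modal formula

Any modally definable frame class is closed under surjective bounded morphisms.
The 7-cycle (worlds s,t,u,v,w,x,y with s→t→u→v→w→x→y→s) is intransitive. Mapping every world to a single reflexive point • is a surjective bounded morphism; the reflexive point is not intransitive (R••∧R•• but R••).
Hence intransitivity is not modally definable.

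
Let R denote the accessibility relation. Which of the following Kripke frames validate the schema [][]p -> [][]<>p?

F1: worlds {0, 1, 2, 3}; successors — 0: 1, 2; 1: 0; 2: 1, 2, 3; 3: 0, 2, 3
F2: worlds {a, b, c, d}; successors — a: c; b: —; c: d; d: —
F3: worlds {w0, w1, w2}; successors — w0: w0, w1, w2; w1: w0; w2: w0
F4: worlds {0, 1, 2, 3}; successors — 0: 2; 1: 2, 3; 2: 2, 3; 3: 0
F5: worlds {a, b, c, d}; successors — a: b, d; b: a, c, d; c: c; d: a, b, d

The schema corresponds to a generalized confluence (Geach) condition: forall x forall z (x R^2 z -> exists w (x R^2 w & zRw)).
F1: fails — 1R²1 but no w with 1R²w and 1Rw.
F2: fails — aR²d but no w with aR²w and dRw.
F3: holds.
F4: fails — 0R²3 but no w with 0R²w and 3Rw.
F5: holds.
Valid on: F3, F5.

F3, F5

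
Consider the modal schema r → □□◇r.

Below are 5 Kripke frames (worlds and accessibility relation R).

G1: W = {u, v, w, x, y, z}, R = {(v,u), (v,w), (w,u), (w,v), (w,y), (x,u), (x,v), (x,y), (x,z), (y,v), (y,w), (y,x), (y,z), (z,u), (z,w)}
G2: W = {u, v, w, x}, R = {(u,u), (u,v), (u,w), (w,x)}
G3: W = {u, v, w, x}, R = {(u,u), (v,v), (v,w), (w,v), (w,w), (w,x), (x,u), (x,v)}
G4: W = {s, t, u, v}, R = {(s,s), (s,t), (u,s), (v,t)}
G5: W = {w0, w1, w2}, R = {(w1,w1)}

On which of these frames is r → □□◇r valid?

G5

The schema corresponds to a generalized confluence (Geach) condition: ∀x ∀z (xR²z → ∃w (x = w ∧ zRw)).
G1: fails — vR²u but no t with v=t and uRt.
G2: fails — uR²v but no t with u=t and vRt.
G3: fails — wR²u but no t with w=t and uRt.
G4: fails — sR²t but no w with s=w and tRw.
G5: ✓.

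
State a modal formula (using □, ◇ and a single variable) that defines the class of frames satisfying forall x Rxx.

□ψ → ψ

A defining formula is □ψ → ψ (the T axiom).
Suppose □ψ→ψ is valid. At any x set V(ψ)={w : Rxw}. Then □ψ holds at x, so ψ holds at x, i.e. Rxx.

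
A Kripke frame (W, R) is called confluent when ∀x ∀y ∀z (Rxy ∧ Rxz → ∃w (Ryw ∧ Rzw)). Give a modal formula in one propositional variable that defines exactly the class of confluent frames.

A defining formula is ◇□ψ → □◇ψ (the .2 axiom).

◇□ψ → □◇ψ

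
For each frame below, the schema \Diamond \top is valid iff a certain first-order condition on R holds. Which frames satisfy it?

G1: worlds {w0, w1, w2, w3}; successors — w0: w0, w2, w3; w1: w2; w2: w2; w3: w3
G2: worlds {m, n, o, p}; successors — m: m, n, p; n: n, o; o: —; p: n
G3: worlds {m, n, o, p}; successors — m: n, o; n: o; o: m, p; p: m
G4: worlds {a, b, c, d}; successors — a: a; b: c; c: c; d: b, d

G1, G3, G4

Frame correspondent (Sahlqvist): \forall x \exists y Rxy — i.e. seriality.
G1: ✓.
G2: fails — world o has no successor.
G3: ✓.
G4: ✓.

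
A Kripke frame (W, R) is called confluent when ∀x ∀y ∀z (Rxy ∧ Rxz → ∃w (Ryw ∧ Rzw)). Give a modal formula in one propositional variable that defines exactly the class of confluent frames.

◇□ψ → □◇ψ

A defining formula is ◇□ψ → □◇ψ (the .2 axiom).
Suppose ◇□ψ→□◇ψ is valid. Take Rxy, Rxz and set V(ψ)={w : Ryw}. Then □ψ at y so ◇□ψ at x, so □◇ψ at x, so ◇ψ at z, giving w with Rzw and Ryw.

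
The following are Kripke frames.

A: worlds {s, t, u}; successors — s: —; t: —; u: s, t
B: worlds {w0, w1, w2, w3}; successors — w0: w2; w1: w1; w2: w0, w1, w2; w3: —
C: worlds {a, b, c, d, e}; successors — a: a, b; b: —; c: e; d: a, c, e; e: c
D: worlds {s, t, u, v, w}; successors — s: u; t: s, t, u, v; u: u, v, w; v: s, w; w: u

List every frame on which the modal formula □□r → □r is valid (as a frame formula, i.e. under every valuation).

The schema corresponds to density: ∀x ∀y (Rxy → ∃z (Rxz ∧ Rzy)).
A: fails — Rus but no z with Ruz and Rzs.
B: ✓.
C: fails — Rec but no z with Rez and Rzc.
D: fails — Rvw but no z with Rvz and Rzw.

B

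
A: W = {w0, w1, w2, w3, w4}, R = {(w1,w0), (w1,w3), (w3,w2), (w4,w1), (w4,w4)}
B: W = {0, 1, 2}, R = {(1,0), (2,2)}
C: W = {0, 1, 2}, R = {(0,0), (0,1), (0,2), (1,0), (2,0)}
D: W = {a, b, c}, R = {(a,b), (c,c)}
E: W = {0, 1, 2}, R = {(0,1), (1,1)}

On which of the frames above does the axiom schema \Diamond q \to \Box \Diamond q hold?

This is the axiom for the Euclidean property; its first-order frame correspondent is \forall x \forall y \forall z (Rxy \wedge Rxz \to Ryz).
A: fails — Rw1w0 and Rw1w0 but not Rw0w0.
B: fails — R10 and R10 but not R00.
C: fails — R02 and R02 but not R22.
D: fails — Rab and Rab but not Rbb.
E: condition met.
Valid on: E.

E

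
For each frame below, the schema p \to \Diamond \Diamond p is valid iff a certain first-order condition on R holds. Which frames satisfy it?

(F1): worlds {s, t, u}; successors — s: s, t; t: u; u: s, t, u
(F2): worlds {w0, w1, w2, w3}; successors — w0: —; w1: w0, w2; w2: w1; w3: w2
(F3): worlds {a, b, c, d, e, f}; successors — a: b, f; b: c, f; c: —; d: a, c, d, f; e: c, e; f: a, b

Frame correspondent (Sahlqvist): \forall x \exists w (x = w \wedge x R^2 w) — i.e. a generalized confluence (Geach) condition.
(F1): ✓.
(F2): fails — at w0 but no w with w0=w and w0R²w.
(F3): fails — at c but no w with c=w and cR²w.

(F1)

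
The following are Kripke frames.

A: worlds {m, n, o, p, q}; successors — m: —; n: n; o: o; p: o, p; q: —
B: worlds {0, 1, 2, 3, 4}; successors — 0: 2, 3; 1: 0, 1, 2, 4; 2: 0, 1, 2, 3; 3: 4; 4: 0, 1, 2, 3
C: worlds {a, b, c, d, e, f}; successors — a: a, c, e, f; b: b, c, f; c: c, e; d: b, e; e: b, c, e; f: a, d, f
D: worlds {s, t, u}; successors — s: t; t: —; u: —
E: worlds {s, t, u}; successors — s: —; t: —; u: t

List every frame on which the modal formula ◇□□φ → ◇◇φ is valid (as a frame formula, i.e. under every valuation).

Frame correspondent (Sahlqvist): ∀x ∀y (xRy → ∃w (yR²w ∧ xR²w)) — i.e. a generalized confluence (Geach) condition.
A: holds.
B: holds.
C: holds.
D: fails — sRt but no w with tR²w and sR²w.
E: fails — uRt but no w with tR²w and uR²w.
Valid on: A, B, C.

A, B, C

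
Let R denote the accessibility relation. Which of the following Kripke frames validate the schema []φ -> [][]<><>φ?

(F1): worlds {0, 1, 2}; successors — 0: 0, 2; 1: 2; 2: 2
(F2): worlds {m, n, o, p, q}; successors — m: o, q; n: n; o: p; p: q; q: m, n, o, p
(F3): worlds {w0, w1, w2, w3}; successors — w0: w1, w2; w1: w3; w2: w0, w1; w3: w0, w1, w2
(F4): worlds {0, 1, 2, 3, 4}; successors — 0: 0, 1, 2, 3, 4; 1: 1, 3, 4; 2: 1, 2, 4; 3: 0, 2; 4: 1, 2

(F1), (F4)

This is the axiom for a generalized confluence (Geach) condition; its first-order frame correspondent is forall x forall z (x R^2 z -> exists w (xRw & z R^2 w)).
(F1): condition met.
(F2): fails — mR²n but no w with mRw and nR²w.
(F3): fails — w1R²w1 but no w with w1Rw and w1R²w.
(F4): condition met.
Valid on: (F1), (F4).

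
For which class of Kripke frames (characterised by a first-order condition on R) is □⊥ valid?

□⊥ is valid iff no world has any successor (otherwise □⊥ fails at any world with one).
Conversely, any frame satisfying ∀x ∀y ¬Rxy validates the schema.
Frame condition: ∀x ∀y ¬Rxy.

emptiness of R: ∀x ∀y ¬Rxy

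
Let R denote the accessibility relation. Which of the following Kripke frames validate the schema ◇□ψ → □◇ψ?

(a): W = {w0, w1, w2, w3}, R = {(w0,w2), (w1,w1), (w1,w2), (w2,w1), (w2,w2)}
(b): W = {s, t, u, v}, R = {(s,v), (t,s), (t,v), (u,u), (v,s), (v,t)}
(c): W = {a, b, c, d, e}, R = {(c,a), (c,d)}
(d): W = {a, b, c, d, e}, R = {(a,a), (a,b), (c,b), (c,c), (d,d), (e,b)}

Frame correspondent (Sahlqvist): ∀x ∀y ∀z (Rxy ∧ Rxz → ∃w (Ryw ∧ Rzw)) — i.e. convergence.
(a): condition met.
(b): fails — Rtv and Rts but v and s have no common successor.
(c): fails — Rca and Rca but a and a have no common successor.
(d): fails — Rab and Rab but b and b have no common successor.
Valid on: (a).

(a)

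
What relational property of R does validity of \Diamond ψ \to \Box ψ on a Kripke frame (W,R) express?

partial functionality: \forall x \forall y \forall z (Rxy \wedge Rxz \to y = z)

Suppose ◇ψ→□ψ is valid. Take Rxy, Rxz and set V(ψ)={y}. Then ◇ψ at x, so □ψ at x, so ψ at z, i.e. z=y.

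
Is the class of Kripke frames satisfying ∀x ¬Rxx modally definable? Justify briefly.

Modal frame validity is preserved under surjective bounded morphisms.
The 2-cycle (worlds a,b with a→b→a) is irreflexive, and the map sending every world to a single reflexive point • is a surjective bounded morphism (forth: every edge maps to (•,•); back: every world has a successor). So any modal formula valid on the 2-cycle is also valid on the reflexive point, which is not irreflexive.
So the class is not modally definable.

No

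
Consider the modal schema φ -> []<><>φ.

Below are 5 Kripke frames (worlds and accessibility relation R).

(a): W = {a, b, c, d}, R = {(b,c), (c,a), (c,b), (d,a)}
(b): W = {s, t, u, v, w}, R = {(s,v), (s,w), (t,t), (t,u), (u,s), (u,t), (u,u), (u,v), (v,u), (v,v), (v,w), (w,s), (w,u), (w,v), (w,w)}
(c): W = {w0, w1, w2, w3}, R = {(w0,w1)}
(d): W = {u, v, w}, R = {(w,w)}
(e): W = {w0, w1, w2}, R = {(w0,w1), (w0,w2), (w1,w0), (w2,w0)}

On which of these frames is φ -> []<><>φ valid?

The schema corresponds to a generalized confluence (Geach) condition: forall x forall z (xRz -> exists w (x = w & z R^2 w)).
(a): fails — bRc but no w with b=w and cR²w.
(b): ✓.
(c): fails — w0Rw1 but no w with w0=w and w1R²w.
(d): ✓.
(e): fails — w0Rw1 but no w with w0=w and w1R²w.

(b), (d)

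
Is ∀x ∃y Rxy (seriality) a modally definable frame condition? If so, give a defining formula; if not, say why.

Definable; □q → ◇q defines it

This is a Sahlqvist condition; the D axiom □q → ◇q defines it.
Suppose □q→◇q is valid. At any x set V(q)=W. Then □q at x, so ◇q at x, so x has a successor.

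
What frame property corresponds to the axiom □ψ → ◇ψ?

Seriality

Suppose □ψ→◇ψ is valid. At any x set V(ψ)=W. Then □ψ at x, so ◇ψ at x, so x has a successor.
The converse is a direct semantic check.
Frame condition: ∀x ∃y Rxy.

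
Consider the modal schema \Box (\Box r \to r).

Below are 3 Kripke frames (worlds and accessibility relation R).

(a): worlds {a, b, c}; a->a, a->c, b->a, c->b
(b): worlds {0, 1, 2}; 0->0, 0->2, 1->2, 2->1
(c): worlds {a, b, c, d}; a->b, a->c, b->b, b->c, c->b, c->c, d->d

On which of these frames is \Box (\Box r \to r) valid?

This is the axiom for shift-reflexivity; its first-order frame correspondent is \forall x \forall y (Rxy \to Ryy).
(a): fails — Rac but not Rcc.
(b): fails — R12 but not R22.
(c): holds.

(c)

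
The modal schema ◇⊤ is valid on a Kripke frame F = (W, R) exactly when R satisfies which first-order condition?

Seriality

◇⊤ holds at w iff w has a successor, so frame-validity of ◇⊤ is exactly seriality. Equivalently via □φ → ◇φ:
Suppose □φ→◇φ is valid. At any x set V(φ)=W. Then □φ at x, so ◇φ at x, so x has a successor.
Conversely, on a frame with seriality the schema holds at every world under every valuation.
So the correspondent is seriality.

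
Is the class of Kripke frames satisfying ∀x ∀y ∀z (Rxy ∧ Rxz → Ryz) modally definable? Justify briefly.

Yes: it is the Euclidean property, defined by the 5 schema ◇p → □◇p.
Suppose ◇p→□◇p is valid. Take Rxy, Rxz and set V(p)={y}. Then ◇p at x, so □◇p at x, so ◇p at z, so some w with Rzw has p; w=y, i.e. Rzy. By symmetry of the argument, Ryz.

Yes, by ◇p → □◇p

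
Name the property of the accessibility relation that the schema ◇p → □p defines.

Partial functionality

This is the CD axiom.
Its frame correspondent is partial functionality — ∀x ∀y ∀z (Rxy ∧ Rxz → y = z).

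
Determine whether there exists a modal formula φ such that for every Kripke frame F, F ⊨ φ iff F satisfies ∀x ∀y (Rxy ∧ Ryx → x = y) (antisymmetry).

Not definable by any modal formula

If a class were modally definable it would be closed under surjective bounded morphisms (Goldblatt–Thomason).
The 8-cycle (worlds w0,w1,w2,w3,w4,w5,w6,w7 with w0→w1→w2→w3→w4→w5→w6→w7→w0) is antisymmetric. Sending even-indexed worlds to a and odd-indexed worlds to b is a surjective bounded morphism onto the two-world frame with a↔b, which is not antisymmetric.
So the class is not modally definable.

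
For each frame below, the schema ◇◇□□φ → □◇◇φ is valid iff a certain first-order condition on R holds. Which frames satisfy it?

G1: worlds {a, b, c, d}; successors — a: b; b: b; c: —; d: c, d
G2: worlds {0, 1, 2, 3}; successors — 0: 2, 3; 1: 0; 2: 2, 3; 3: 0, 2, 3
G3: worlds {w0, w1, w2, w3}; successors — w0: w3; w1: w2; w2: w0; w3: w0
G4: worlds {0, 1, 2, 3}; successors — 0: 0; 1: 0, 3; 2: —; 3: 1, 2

G2

The schema corresponds to a generalized confluence (Geach) condition: ∀x ∀y ∀z ((xR²y ∧ xRz) → ∃w (yR²w ∧ zR²w)).
G1: fails — dR²c, dRc but no w with cR²w and cR²w.
G2: holds.
G3: fails — w0R²w0, w0Rw3 but no w with w0R²w and w3R²w.
G4: fails — 1R²2, 1R0 but no w with 2R²w and 0R²w.
Valid on: G2.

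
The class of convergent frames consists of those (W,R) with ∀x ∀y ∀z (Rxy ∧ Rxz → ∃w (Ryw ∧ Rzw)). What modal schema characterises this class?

◇□p → □◇p

This is convergence; the standard corresponding axiom is .2: ◇□p → □◇p.
Suppose ◇□p→□◇p is valid. Take Rxy, Rxz and set V(p)={w : Ryw}. Then □p at y so ◇□p at x, so □◇p at x, so ◇p at z, giving w with Rzw and Ryw.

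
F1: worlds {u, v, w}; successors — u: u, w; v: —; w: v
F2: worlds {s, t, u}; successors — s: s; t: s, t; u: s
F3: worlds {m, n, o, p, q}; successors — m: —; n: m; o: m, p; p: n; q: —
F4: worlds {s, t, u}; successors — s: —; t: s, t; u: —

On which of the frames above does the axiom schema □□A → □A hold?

F2, F4

This is the axiom for density; its first-order frame correspondent is ∀x ∀y (Rxy → ∃z (Rxz ∧ Rzy)).
F1: fails — Rwv but no z with Rwz and Rzv.
F2: ✓.
F3: fails — Rnm but no z with Rnz and Rzm.
F4: ✓.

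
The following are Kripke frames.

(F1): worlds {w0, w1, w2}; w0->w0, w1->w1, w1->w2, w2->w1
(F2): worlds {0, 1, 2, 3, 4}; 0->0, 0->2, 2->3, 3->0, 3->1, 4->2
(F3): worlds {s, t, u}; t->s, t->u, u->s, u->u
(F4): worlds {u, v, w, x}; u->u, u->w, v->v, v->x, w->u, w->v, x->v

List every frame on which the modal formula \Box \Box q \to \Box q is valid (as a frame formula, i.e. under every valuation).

Frame correspondent (Sahlqvist): \forall x \forall y (Rxy \to \exists z (Rxz \wedge Rzy)) — i.e. density.
(F1): holds.
(F2): fails — R31 but no z with R3z and Rz1.
(F3): holds.
(F4): holds.
Valid on: (F1), (F3), (F4).

(F1), (F3), (F4)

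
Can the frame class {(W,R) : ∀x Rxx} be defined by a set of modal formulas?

The condition is reflexivity. A defining modal formula is □r → r.
Suppose □r→r is valid. At any x set V(r)={w : Rxw}. Then □r holds at x, so r holds at x, i.e. Rxx.

Yes — defined by □r → r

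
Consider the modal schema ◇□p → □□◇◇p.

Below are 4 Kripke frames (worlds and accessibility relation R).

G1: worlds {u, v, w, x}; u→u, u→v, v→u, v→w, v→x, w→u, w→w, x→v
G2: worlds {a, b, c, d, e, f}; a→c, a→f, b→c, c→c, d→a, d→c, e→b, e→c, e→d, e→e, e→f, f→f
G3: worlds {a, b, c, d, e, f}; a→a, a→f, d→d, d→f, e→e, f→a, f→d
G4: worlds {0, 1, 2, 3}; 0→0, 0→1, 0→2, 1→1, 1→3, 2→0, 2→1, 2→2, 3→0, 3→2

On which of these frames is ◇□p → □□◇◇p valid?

This is the axiom for a generalized confluence (Geach) condition; its first-order frame correspondent is ∀x ∀y ∀z ((xRy ∧ xR²z) → ∃w (yRw ∧ zR²w)).
G1: holds.
G2: fails — aRc, aR²f but no w with cRw and fR²w.
G3: holds.
G4: holds.

G1, G3, G4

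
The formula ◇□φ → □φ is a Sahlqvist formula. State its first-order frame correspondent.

This is frame-equivalent to ◇φ → □◇φ (substitute ¬φ for φ and contrapose).
Suppose ◇φ→□◇φ is valid. Take Rxy, Rxz and set V(φ)={y}. Then ◇φ at x, so □◇φ at x, so ◇φ at z, so some w with Rzw has φ; w=y, i.e. Rzy. By symmetry of the argument, Ryz.

the Euclidean property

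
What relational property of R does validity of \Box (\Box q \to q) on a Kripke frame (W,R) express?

shift-reflexivity: \forall x \forall y (Rxy \to Ryy)

This is the T□ axiom.
Its frame correspondent is shift-reflexivity — \forall x \forall y (Rxy \to Ryy).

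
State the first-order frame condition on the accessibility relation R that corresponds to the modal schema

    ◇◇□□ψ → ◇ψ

This is a Sahlqvist (Geach-type) schema ◇^2□^2ψ → □^0◇^1ψ.
Minimal-valuation argument: fix x; take any y with xR^2y and any z with xR^0z. Set V(ψ) to the set of worlds R-reachable from y in exactly 2 steps. Then □^2ψ holds at y, so the antecedent holds at x; validity forces ◇^1ψ at z, giving a w with zR^1w and yR^2w.
First-order correspondent: ∀x ∀y (xR²y → ∃w (yR²w ∧ xRw)).

∀x ∀y (xR²y → ∃w (yR²w ∧ xRw))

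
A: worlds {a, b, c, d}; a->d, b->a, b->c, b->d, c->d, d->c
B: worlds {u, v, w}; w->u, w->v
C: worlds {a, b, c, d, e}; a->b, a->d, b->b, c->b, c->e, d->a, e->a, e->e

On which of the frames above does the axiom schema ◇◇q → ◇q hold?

B

The schema corresponds to transitivity: ∀x ∀y ∀z (Rxy ∧ Ryz → Rxz).
A: fails — Rcd and Rdc but not Rcc.
B: condition met.
C: fails — Rea and Rab but not Reb.
Valid on: B.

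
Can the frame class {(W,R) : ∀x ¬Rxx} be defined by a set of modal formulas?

Modal frame validity is preserved under surjective bounded morphisms.
The 2-cycle (worlds s,t with s→t→s) is irreflexive, and the map sending every world to a single reflexive point • is a surjective bounded morphism (forth: every edge maps to (•,•); back: every world has a successor). So any modal formula valid on the 2-cycle is also valid on the reflexive point, which is not irreflexive.
So the class is not modally definable.

No — not modally definable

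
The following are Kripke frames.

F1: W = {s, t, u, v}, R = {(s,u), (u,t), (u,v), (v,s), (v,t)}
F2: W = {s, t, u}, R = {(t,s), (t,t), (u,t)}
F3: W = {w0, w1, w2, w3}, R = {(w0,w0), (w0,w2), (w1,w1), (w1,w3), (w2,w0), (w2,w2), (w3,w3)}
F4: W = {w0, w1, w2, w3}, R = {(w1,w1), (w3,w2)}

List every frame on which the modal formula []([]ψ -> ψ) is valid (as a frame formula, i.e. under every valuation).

The schema corresponds to shift-reflexivity: forall x forall y (Rxy -> Ryy).
F1: fails — Ruv but not Rvv.
F2: fails — Rts but not Rss.
F3: condition met.
F4: fails — Rw3w2 but not Rw2w2.

F3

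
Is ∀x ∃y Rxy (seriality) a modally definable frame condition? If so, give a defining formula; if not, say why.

Yes — defined by □r → ◇r

The condition is seriality. A defining modal formula is □r → ◇r.
Suppose □r→◇r is valid. At any x set V(r)=W. Then □r at x, so ◇r at x, so x has a successor.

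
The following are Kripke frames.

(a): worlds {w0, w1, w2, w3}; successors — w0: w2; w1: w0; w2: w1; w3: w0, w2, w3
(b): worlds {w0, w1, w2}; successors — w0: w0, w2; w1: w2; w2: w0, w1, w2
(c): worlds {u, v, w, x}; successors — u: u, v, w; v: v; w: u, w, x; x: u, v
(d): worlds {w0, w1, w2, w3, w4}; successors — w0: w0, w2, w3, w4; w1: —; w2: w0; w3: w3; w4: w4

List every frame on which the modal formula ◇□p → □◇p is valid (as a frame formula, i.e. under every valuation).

The schema corresponds to convergence: ∀x ∀y ∀z (Rxy ∧ Rxz → ∃w (Ryw ∧ Rzw)).
(a): fails — Rw3w2 and Rw3w0 but w2 and w0 have no common successor.
(b): ✓.
(c): fails — Ruv and Ruw but v and w have no common successor.
(d): fails — Rw0w4 and Rw0w2 but w4 and w2 have no common successor.
Valid on: (b).

(b)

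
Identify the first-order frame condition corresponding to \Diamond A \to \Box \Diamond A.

Suppose ◇A→□◇A is valid. Take Rxy, Rxz and set V(A)={y}. Then ◇A at x, so □◇A at x, so ◇A at z, so some w with Rzw has A; w=y, i.e. Rzy. By symmetry of the argument, Ryz.
Conversely, any frame satisfying \forall x \forall y \forall z (Rxy \wedge Rxz \to Ryz) validates the schema.
So the correspondent is the Euclidean property.

the Euclidean property: \forall x \forall y \forall z (Rxy \wedge Rxz \to Ryz)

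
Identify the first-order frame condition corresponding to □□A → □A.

density: ∀x ∀y (Rxy → ∃z (Rxz ∧ Rzy))

Suppose □□A→□A is valid. Take Rxy and set V(A)={w : xR²w}. Then □□A at x, so □A at x, so A at y, i.e. ∃z(Rxz∧Rzy).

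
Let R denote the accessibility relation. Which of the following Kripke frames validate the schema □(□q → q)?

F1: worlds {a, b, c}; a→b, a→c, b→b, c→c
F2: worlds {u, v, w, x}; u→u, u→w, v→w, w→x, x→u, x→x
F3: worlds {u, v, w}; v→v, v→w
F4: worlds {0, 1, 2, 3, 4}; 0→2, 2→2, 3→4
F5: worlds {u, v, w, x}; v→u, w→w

F1

This is the axiom for shift-reflexivity; its first-order frame correspondent is ∀x ∀y (Rxy → Ryy).
F1: ✓.
F2: fails — Ruw but not Rww.
F3: fails — Rvw but not Rww.
F4: fails — R34 but not R44.
F5: fails — Rvu but not Ruu.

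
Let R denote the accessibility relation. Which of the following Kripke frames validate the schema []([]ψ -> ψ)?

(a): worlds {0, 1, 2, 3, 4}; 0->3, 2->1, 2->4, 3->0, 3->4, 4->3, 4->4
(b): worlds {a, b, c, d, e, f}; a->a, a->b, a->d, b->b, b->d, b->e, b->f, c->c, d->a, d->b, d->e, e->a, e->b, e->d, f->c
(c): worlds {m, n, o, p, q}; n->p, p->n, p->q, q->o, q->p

The schema corresponds to shift-reflexivity: forall x forall y (Rxy -> Ryy).
(a): fails — R43 but not R33.
(b): fails — Rbf but not Rff.
(c): fails — Rpn but not Rnn.

none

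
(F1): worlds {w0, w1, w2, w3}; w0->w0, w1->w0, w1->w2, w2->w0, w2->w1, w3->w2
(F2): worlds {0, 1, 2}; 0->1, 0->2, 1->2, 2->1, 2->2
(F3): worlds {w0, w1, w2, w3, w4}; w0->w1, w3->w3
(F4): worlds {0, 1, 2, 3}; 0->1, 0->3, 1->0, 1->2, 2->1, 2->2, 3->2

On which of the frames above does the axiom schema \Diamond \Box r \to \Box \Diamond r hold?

The schema corresponds to convergence: \forall x \forall y \forall z (Rxy \wedge Rxz \to \exists w (Ryw \wedge Rzw)).
(F1): satisfies the condition.
(F2): satisfies the condition.
(F3): fails — Rw0w1 and Rw0w1 but w1 and w1 have no common successor.
(F4): satisfies the condition.

(F1), (F2), (F4)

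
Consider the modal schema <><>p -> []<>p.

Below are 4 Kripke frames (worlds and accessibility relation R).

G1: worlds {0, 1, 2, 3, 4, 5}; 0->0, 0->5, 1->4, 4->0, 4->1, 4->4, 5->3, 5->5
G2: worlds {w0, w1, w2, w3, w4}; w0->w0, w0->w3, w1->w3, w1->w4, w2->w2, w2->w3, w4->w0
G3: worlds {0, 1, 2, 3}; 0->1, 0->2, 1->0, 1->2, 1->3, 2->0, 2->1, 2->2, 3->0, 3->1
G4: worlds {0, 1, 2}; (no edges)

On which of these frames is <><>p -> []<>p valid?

This is the axiom for a generalized confluence (Geach) condition; its first-order frame correspondent is forall x forall y forall z ((x R^2 y & xRz) -> exists w (y = w & zRw)).
G1: fails — 0R²0, 0R5 but no w with 0=w and 5Rw.
G2: fails — w0R²w0, w0Rw3 but no w with w0=w and w3Rw.
G3: fails — 0R²1, 0R1 but no w with 1=w and 1Rw.
G4: ✓.
Valid on: G4.

G4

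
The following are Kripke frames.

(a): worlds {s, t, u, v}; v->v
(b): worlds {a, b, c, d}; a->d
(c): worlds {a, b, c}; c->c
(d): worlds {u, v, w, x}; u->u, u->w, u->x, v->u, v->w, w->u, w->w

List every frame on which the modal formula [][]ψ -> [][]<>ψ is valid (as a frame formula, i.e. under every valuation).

Frame correspondent (Sahlqvist): forall x forall z (x R^2 z -> exists w (x R^2 w & zRw)) — i.e. a generalized confluence (Geach) condition.
(a): holds.
(b): holds.
(c): holds.
(d): fails — uR²x but no t with uR²t and xRt.
Valid on: (a), (b), (c).

(a), (b), (c)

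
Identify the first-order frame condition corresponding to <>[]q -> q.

symmetry

This is a form of the B axiom.
Its frame correspondent is symmetry — forall x forall y (Rxy -> Ryx).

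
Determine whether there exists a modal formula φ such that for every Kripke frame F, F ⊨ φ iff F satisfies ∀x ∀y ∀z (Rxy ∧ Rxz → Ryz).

Yes — defined by ◇r → □◇r

This is a Sahlqvist condition; the 5 axiom ◇r → □◇r defines it.
Suppose ◇r→□◇r is valid. Take Rxy, Rxz and set V(r)={y}. Then ◇r at x, so □◇r at x, so ◇r at z, so some w with Rzw has r; w=y, i.e. Rzy. By symmetry of the argument, Ryz.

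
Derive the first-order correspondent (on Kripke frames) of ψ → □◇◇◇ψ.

∀x ∀z (xRz → ∃w (x = w ∧ zR³w))

This is a Sahlqvist (Geach-type) schema ◇^0□^0ψ → □^1◇^3ψ.
Minimal-valuation argument: fix x; take any y with xR^0y and any z with xR^1z. Set V(ψ) to the set of worlds R-reachable from y in exactly 0 steps. Then □^0ψ holds at y, so the antecedent holds at x; validity forces ◇^3ψ at z, giving a w with zR^3w and yR^0w.
First-order correspondent: ∀x ∀z (xRz → ∃w (x = w ∧ zR³w)).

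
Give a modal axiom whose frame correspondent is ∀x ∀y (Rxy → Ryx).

The condition is symmetry. The B schema s → □◇s defines it.

s → □◇s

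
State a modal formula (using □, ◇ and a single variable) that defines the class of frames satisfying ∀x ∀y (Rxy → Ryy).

This is shift-reflexivity; the standard corresponding axiom is T□: □(□s → s).

□(□s → s)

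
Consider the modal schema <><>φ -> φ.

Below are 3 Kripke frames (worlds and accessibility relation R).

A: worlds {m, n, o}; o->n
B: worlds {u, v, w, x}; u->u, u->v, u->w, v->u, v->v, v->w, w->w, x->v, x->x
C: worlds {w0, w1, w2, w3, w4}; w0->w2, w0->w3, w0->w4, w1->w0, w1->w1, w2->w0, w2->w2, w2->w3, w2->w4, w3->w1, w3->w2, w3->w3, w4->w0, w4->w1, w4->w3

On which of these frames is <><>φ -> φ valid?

Frame correspondent (Sahlqvist): forall x forall y (x R^2 y -> exists w (y = w & x = w)) — i.e. a generalized confluence (Geach) condition.
A: condition met.
B: fails — uR²v but v ≠ u.
C: fails — w0R²w1 but w1 ≠ w0.
Valid on: A.

A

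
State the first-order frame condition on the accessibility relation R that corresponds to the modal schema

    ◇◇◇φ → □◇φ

This is a Sahlqvist (Geach-type) schema ◇^3□^0φ → □^1◇^1φ.
Minimal-valuation argument: fix x; take any y with xR^3y and any z with xR^1z. Set V(φ) to the set of worlds R-reachable from y in exactly 0 steps. Then □^0φ holds at y, so the antecedent holds at x; validity forces ◇^1φ at z, giving a w with zR^1w and yR^0w.
First-order correspondent: ∀x ∀y ∀z ((xR³y ∧ xRz) → ∃w (y = w ∧ zRw)).

∀x ∀y ∀z ((xR³y ∧ xRz) → ∃w (y = w ∧ zRw))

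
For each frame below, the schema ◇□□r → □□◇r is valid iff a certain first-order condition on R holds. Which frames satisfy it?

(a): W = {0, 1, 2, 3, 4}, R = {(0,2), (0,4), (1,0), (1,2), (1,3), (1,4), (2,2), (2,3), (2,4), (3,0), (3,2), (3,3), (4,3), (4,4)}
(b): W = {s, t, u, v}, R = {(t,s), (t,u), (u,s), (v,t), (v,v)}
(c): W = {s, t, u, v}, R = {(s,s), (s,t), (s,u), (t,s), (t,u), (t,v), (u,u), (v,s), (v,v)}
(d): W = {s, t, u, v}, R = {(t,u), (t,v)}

Frame correspondent (Sahlqvist): ∀x ∀y ∀z ((xRy ∧ xR²z) → ∃w (yR²w ∧ zRw)) — i.e. a generalized confluence (Geach) condition.
(a): holds.
(b): fails — tRs, tR²s but no w with sR²w and sRw.
(c): fails — sRu, sR²v but no w with uR²w and vRw.
(d): holds.
Valid on: (a), (d).

(a), (d)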